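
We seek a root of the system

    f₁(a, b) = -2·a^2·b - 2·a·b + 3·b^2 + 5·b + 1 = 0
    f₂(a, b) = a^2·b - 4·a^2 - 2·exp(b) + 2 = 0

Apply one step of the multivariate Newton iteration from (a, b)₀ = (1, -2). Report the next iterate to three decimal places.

(0.684, -1.345)

At (1, -2): F = (11.000, -4.27067).
Jacobian J = [[-4·a·b - 2·b, -2·a^2 - 2·a + 6·b + 5], [2·a·b - 8·a, a^2 - 2·exp(b)]].
At the point, J = [[12.000, -11.000], [-12.000, 0.72933]] (det J = -123.24805).
Solving J·Δ = −F gives Δ = (-0.316, 0.655).
Then the next iterate is (a, b)₁ = (0.684, -1.345).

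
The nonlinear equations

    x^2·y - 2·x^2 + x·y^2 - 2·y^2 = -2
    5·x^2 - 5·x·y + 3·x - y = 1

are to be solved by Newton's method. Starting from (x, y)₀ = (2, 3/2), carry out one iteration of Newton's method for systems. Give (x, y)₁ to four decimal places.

(1.4749, 1.5328)

At (2, 3/2): F = (0.0000, 8.5000).
Jacobian J = [[2·x·y - 4·x + y^2, x^2 + 2·x·y - 4·y], [10·x - 5·y + 3, -5·x - 1]].
At the point, J = [[0.2500, 4.0000], [15.5000, -11.0000]] (det J = -64.7500).
Solving J·Δ = −F gives Δ = (-0.5251, 0.0328).
Then the next iterate is (x, y)₁ = (1.4749, 1.5328).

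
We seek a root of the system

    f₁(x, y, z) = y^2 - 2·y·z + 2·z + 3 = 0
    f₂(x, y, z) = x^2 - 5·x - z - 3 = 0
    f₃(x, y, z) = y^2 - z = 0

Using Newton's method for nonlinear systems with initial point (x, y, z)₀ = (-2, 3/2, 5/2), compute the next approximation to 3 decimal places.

At (-2, 3/2, 5/2): F = (2.750, 8.500, -0.250).
Jacobian J = [[0, 2·y - 2·z, -2·y + 2], [2·x - 5, 0, -1], [0, 2·y, -1]].
At the point, J = [[0.000, -2.000, -1.000], [-9.000, 0.000, -1.000], [0.000, 3.000, -1.000]] (det J = 45.000).
Solving J·Δ = −F gives Δ = (0.772, 0.600, 1.550).
Then the next iterate is (x, y, z)₁ = (-1.228, 2.100, 4.050).

(-1.228, 2.100, 4.050)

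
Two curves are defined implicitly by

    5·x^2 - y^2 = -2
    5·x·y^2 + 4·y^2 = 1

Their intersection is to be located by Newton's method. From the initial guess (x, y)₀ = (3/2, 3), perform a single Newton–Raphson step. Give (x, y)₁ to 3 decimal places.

At (3/2, 3): F = (4.250, 102.500).
Jacobian J = [[10·x, -2·y], [5·y^2, 10·x·y + 8·y]].
At the point, J = [[15.000, -6.000], [45.000, 69.000]] (det J = 1305.000).
Solving J·Δ = −F gives Δ = (-0.696, -1.032).
Then the next iterate is (x, y)₁ = (0.804, 1.968).

(0.804, 1.968)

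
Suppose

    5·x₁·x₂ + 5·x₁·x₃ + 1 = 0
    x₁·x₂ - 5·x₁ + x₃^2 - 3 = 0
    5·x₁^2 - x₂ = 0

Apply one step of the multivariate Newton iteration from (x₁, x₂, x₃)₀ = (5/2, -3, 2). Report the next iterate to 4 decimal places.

(0.9808, -6.7312, 6.0435)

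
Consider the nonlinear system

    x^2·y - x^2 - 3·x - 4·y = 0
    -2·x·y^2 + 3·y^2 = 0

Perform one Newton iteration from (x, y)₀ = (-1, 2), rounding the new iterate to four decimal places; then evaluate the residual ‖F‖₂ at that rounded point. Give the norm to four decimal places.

4.6709

At (-1, 2): F = (-4.0000, 20.0000).
Jacobian J = [[2·x·y - 2·x - 3, x^2 - 4], [-2·y^2, -4·x·y + 6·y]].
At the point, J = [[-5.0000, -3.0000], [-8.0000, 20.0000]] (det J = -124.0000).
Solving J·Δ = −F gives Δ = (-0.1613, -1.0645).
Then the next iterate is (x, y)₁ = (-1.1613, 0.9355).
Re-evaluating at (-1.1613, 0.9355): F = (-0.345086, 4.658128), so ‖F‖₂ = 4.6709.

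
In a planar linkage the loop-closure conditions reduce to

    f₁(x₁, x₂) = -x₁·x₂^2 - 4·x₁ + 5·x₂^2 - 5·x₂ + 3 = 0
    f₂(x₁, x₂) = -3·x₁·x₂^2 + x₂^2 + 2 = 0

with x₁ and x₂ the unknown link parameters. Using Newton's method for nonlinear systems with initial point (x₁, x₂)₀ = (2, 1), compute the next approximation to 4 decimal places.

At (2, 1): F = (-7.0000, -3.0000).
Jacobian J = [[-x₂^2 - 4, -2·x₁·x₂ + 10·x₂ - 5], [-3·x₂^2, -6·x₁·x₂ + 2·x₂]].
At the point, J = [[-5.0000, 1.0000], [-3.0000, -10.0000]] (det J = 53.0000).
Solving J·Δ = −F gives Δ = (-1.3774, 0.1132).
Then the next iterate is (x₁, x₂)₁ = (0.6226, 1.1132).

(0.6226, 1.1132)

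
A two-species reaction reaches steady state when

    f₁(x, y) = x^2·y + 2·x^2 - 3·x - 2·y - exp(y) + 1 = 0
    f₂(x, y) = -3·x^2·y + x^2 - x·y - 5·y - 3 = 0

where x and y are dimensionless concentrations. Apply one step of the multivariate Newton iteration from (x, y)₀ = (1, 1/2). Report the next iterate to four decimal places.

At (1, 1/2): F = (-2.148721, -6.5000).
Jacobian J = [[2·x·y + 4·x - 3, x^2 - exp(y) - 2], [-6·x·y + 2·x - y, -3·x^2 - x - 5]].
At the point, J = [[2.0000, -2.648721], [-1.5000, -9.0000]] (det J = -21.973082).
Solving J·Δ = −F gives Δ = (0.0966, -0.7383).
Then the next iterate is (x, y)₁ = (1.0966, -0.2383).

(1.0966, -0.2383)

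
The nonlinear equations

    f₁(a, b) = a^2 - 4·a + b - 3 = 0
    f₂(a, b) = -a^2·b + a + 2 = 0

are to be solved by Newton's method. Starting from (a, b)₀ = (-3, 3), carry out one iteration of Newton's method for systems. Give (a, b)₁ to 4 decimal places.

(-0.7324, 4.6761)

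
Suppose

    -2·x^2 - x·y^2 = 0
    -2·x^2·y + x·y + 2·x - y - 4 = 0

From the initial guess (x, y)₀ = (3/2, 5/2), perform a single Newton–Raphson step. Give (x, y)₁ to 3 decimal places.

At (3/2, 5/2): F = (-13.875, -11.000).
Jacobian J = [[-4·x - y^2, -2·x·y], [-4·x·y + y + 2, -2·x^2 + x - 1]].
At the point, J = [[-12.250, -7.500], [-10.500, -4.000]] (det J = -29.750).
Solving J·Δ = −F gives Δ = (-0.908, -0.368).
Then the next iterate is (x, y)₁ = (0.592, 2.132).

(0.592, 2.132)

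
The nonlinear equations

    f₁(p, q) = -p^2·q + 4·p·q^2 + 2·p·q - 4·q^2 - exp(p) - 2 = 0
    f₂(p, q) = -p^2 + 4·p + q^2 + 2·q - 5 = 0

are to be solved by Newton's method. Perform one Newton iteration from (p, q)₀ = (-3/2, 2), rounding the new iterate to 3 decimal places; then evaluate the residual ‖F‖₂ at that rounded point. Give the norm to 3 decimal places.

15.888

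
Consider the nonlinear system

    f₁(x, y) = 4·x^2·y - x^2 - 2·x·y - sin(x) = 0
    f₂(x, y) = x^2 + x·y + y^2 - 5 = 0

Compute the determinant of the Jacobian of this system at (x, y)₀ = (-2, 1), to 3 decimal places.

60.000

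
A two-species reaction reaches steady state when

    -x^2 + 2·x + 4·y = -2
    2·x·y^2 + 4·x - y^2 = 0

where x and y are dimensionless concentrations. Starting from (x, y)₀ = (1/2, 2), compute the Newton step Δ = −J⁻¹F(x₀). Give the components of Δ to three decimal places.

At (1/2, 2): F = (10.750, 2.000).
Jacobian J = [[-2·x + 2, 4], [2·y^2 + 4, 4·x·y - 2·y]].
At the point, J = [[1.000, 4.000], [12.000, 0.000]] (det J = -48.000).
Solving J·Δ = −F gives Δ = (-0.167, -2.646).

(-0.167, -2.646)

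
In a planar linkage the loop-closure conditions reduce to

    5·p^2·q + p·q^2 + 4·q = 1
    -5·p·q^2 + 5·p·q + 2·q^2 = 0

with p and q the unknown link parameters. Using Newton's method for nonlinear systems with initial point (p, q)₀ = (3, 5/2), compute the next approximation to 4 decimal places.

At (3, 5/2): F = (140.2500, -43.7500).
Jacobian J = [[10·p·q + q^2, 5·p^2 + 2·p·q + 4], [-5·q^2 + 5·q, -10·p·q + 5·p + 4·q]].
At the point, J = [[81.2500, 64.0000], [-18.7500, -50.0000]] (det J = -2862.5000).
Solving J·Δ = −F gives Δ = (-1.4716, -0.3231).
Then the next iterate is (p, q)₁ = (1.5284, 2.1769).

(1.5284, 2.1769)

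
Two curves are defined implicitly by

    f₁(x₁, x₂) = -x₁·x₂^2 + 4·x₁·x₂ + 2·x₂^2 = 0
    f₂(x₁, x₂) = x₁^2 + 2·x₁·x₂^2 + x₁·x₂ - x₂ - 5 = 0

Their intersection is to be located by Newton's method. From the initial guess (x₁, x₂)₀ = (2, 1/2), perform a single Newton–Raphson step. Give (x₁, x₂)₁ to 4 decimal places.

At (2, 1/2): F = (4.0000, 0.5000).
Jacobian J = [[-x₂^2 + 4·x₂, -2·x₁·x₂ + 4·x₁ + 4·x₂], [2·x₁ + 2·x₂^2 + x₂, 4·x₁·x₂ + x₁ - 1]].
At the point, J = [[1.7500, 8.0000], [5.0000, 5.0000]] (det J = -31.2500).
Solving J·Δ = −F gives Δ = (0.5120, -0.6120).
Then the next iterate is (x₁, x₂)₁ = (2.5120, -0.1120).

(2.5120, -0.1120)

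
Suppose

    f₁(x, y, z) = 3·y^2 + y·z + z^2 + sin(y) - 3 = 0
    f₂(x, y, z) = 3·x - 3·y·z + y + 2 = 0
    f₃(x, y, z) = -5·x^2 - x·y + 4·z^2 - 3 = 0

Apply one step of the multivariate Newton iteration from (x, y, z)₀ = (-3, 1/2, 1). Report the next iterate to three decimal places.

At (-3, 1/2, 1): F = (-0.27057, -8.000, -42.500).
Jacobian J = [[0, 6·y + z + cos(y), y + 2·z], [3, -3·z + 1, -3·y], [-10·x - y, -x, 8·z]].
At the point, J = [[0.000, 4.87758, 2.500], [3.000, -2.000, -1.500], [29.500, 3.000, 8.000]] (det J = -162.89501).
Solving J·Δ = −F gives Δ = (2.171, 1.779, -3.362).
Then the next iterate is (x, y, z)₁ = (-0.829, 2.279, -2.362).

(-0.829, 2.279, -2.362)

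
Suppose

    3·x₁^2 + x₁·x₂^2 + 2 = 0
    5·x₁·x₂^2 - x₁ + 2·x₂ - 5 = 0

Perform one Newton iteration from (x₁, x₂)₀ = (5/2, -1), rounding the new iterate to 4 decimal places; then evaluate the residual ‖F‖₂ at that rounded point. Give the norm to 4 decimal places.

At (5/2, -1): F = (23.2500, 3.0000).
Jacobian J = [[6·x₁ + x₂^2, 2·x₁·x₂], [5·x₂^2 - 1, 10·x₁·x₂ + 2]].
At the point, J = [[16.0000, -5.0000], [4.0000, -23.0000]] (det J = -348.0000).
Solving J·Δ = −F gives Δ = (-1.4935, -0.1293).
Then the next iterate is (x₁, x₂)₁ = (1.0065, -1.1293).
Re-evaluating at (1.0065, -1.1293): F = (6.322735, -1.847060), so ‖F‖₂ = 6.5870.

6.5870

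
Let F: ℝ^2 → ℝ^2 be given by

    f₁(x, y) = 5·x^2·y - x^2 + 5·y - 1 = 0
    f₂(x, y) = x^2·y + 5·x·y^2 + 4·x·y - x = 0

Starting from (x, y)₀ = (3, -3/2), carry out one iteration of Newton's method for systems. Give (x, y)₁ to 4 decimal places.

(1.5785, -1.2499)

At (3, -3/2): F = (-85.0000, -0.7500).
Jacobian J = [[10·x·y - 2·x, 5·x^2 + 5], [2·x·y + 5·y^2 + 4·y - 1, x^2 + 10·x·y + 4·x]].
At the point, J = [[-51.0000, 50.0000], [-4.7500, -24.0000]] (det J = 1461.5000).
Solving J·Δ = −F gives Δ = (-1.4215, 0.2501).
Then the next iterate is (x, y)₁ = (1.5785, -1.2499).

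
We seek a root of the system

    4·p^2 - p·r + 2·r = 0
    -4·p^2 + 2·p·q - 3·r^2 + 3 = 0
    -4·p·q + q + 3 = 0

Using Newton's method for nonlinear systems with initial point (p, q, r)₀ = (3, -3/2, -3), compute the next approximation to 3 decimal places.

At (3, -3/2, -3): F = (39.000, -69.000, 19.500).
Jacobian J = [[8·p - r, 0, -p + 2], [-8·p + 2·q, 2·p, -6·r], [-4·q, -4·p + 1, 0]].
At the point, J = [[27.000, 0.000, -1.000], [-27.000, 6.000, 18.000], [6.000, -11.000, 0.000]] (det J = 5085.000).
Solving J·Δ = −F gives Δ = (-1.392, 1.013, 1.407).
Then the next iterate is (p, q, r)₁ = (1.608, -0.487, -1.593).

(1.608, -0.487, -1.593)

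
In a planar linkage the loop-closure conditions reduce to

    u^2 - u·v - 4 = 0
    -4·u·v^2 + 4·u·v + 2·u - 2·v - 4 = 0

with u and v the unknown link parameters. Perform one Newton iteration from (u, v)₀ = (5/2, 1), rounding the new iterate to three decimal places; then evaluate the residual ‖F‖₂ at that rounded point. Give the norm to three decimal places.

At (5/2, 1): F = (-0.250, -1.000).
Jacobian J = [[2·u - v, -u], [-4·v^2 + 4·v + 2, -8·u·v + 4·u - 2]].
At the point, J = [[4.000, -2.500], [2.000, -12.000]] (det J = -43.000).
Solving J·Δ = −F gives Δ = (0.012, -0.081).
Then the next iterate is (u, v)₁ = (2.512, 0.919).
Re-evaluating at (2.512, 0.919): F = (0.00162, -0.06604), so ‖F‖₂ = 0.066.

0.066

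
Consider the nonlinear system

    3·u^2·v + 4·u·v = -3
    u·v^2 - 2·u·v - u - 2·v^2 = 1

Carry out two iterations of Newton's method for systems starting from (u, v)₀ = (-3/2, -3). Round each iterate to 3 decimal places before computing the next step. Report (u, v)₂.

(-1.960, -0.432)

At (-3/2, -3): F = (0.750, -40.000).
Jacobian J = [[6·u·v + 4·v, 3·u^2 + 4·u], [v^2 - 2·v - 1, 2·u·v - 2·u - 4·v]].
At the point, J = [[15.000, 0.750], [14.000, 24.000]] (det J = 349.500).
Solving J·Δ = −F gives Δ = (-0.137, 1.747).
Then the next iterate is (u, v)₁ = (-1.637, -1.253).
Round to (-1.637, -1.253) and repeat: F = (1.13139, -9.17544), J = [[7.29497, 1.49131], [3.07601, 12.38832]].
Δ = (-0.323, 0.821), so (u, v)₂ = (-1.960, -0.432).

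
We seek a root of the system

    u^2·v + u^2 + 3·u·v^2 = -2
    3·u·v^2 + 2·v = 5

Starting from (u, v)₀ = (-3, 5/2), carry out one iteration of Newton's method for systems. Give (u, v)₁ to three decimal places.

(-1.644, 1.783)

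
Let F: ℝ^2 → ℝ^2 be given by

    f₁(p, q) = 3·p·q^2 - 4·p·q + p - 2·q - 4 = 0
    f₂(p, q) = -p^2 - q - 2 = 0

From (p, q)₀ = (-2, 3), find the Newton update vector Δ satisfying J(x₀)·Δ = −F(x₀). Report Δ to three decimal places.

(2.192, -0.231)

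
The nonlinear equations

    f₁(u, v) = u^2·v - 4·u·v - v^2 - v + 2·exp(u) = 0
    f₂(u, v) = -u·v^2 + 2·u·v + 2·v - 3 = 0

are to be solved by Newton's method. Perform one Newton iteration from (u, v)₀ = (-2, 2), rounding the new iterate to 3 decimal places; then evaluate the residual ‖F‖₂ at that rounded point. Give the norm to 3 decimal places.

At (-2, 2): F = (18.27067, 1.000).
Jacobian J = [[2·u·v - 4·v + 2·exp(u), u^2 - 4·u - 2·v - 1], [-v^2 + 2·v, -2·u·v + 2·u + 2]].
At the point, J = [[-15.72933, 7.000], [0.000, 6.000]] (det J = -94.37598).
Solving J·Δ = −F gives Δ = (1.087, -0.167).
Then the next iterate is (u, v)₁ = (-0.913, 1.833).
Re-evaluating at (-0.913, 1.833): F = (3.83180, 0.38652), so ‖F‖₂ = 3.851.

3.851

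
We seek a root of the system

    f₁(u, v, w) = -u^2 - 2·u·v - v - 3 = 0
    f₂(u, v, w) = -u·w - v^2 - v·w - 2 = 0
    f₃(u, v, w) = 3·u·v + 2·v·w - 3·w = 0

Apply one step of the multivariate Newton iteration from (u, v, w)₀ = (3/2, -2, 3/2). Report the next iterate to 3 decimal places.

(-2.395, -2.286, 1.746)

At (3/2, -2, 3/2): F = (2.750, -5.250, -19.500).
Jacobian J = [[-2·u - 2·v, -2·u - 1, 0], [-w, -2·v - w, -u - v], [3·v, 3·u + 2·w, 2·v - 3]].
At the point, J = [[1.000, -4.000, 0.000], [-1.500, 2.500, 0.500], [-6.000, 7.500, -7.000]] (det J = 32.750).
Solving J·Δ = −F gives Δ = (-3.895, -0.286, 0.246).
Then the next iterate is (u, v, w)₁ = (-2.395, -2.286, 1.746).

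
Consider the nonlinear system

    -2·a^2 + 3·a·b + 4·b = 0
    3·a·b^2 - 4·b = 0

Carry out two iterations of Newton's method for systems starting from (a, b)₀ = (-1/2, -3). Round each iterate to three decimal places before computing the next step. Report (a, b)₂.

(-1.751, 1.667)

At (-1/2, -3): F = (-8.000, -1.500).
Jacobian J = [[-4·a + 3·b, 3·a + 4], [3·b^2, 6·a·b - 4]].
At the point, J = [[-7.000, 2.500], [27.000, 5.000]] (det J = -102.500).
Solving J·Δ = −F gives Δ = (-0.354, 2.210).
Then the next iterate is (a, b)₁ = (-0.854, -0.790).
Round to (-0.854, -0.790) and repeat: F = (-2.59465, 1.56106), J = [[1.046, 1.438], [1.87230, 0.04796]].
Δ = (-0.897, 2.457), so (a, b)₂ = (-1.751, 1.667).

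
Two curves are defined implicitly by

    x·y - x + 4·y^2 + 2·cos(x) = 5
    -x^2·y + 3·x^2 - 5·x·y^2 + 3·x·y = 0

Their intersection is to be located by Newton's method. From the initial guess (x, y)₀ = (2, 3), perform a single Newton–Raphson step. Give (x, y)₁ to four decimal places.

(2.1186, 1.6850)

At (2, 3): F = (34.167706, -72.0000).
Jacobian J = [[y - 2·sin(x) - 1, x + 8·y], [-2·x·y + 6·x - 5·y^2 + 3·y, -x^2 - 10·x·y + 3·x]].
At the point, J = [[0.181405, 26.0000], [-36.0000, -58.0000]] (det J = 925.478502).
Solving J·Δ = −F gives Δ = (0.1186, -1.3150).
Then the next iterate is (x, y)₁ = (2.1186, 1.6850).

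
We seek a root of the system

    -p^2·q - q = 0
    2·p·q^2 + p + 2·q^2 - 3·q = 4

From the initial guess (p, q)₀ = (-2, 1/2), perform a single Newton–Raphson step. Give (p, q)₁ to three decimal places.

At (-2, 1/2): F = (-2.500, -8.000).
Jacobian J = [[-2·p·q, -p^2 - 1], [2·q^2 + 1, 4·p·q + 4·q - 3]].
At the point, J = [[2.000, -5.000], [1.500, -5.000]] (det J = -2.500).
Solving J·Δ = −F gives Δ = (-11.000, -4.900).
Then the next iterate is (p, q)₁ = (-13.000, -4.400).

(-13.000, -4.400)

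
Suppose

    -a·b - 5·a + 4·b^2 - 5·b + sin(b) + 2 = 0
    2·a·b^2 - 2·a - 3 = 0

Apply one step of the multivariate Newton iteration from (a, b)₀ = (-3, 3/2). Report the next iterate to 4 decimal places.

At (-3, 3/2): F = (23.997495, -10.5000).
Jacobian J = [[-b - 5, -a + 8·b + cos(b) - 5], [2·b^2 - 2, 4·a·b]].
At the point, J = [[-6.5000, 10.070737], [2.5000, -18.0000]] (det J = 91.823157).
Solving J·Δ = −F gives Δ = (3.5526, -0.0899).
Then the next iterate is (a, b)₁ = (0.5526, 1.4101).

(0.5526, 1.4101)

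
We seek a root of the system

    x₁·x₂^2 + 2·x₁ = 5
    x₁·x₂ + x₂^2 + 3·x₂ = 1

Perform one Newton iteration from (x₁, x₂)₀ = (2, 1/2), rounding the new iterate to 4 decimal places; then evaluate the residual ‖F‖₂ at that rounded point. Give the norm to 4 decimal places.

At (2, 1/2): F = (-0.5000, 1.7500).
Jacobian J = [[x₂^2 + 2, 2·x₁·x₂], [x₂, x₁ + 2·x₂ + 3]].
At the point, J = [[2.2500, 2.0000], [0.5000, 6.0000]] (det J = 12.5000).
Solving J·Δ = −F gives Δ = (0.5200, -0.3350).
Then the next iterate is (x₁, x₂)₁ = (2.5200, 0.1650).
Re-evaluating at (2.5200, 0.1650): F = (0.108607, -0.061975), so ‖F‖₂ = 0.1250.

0.1250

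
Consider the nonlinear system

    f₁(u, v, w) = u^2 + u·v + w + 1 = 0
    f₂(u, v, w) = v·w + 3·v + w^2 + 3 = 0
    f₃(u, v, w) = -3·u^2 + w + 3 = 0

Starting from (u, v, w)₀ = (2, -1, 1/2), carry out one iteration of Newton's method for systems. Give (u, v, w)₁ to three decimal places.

(1.190, -0.929, -0.714)

At (2, -1, 1/2): F = (3.500, -0.250, -8.500).
Jacobian J = [[2·u + v, u, 1], [0, w + 3, v + 2·w], [-6·u, 0, 1]].
At the point, J = [[3.000, 2.000, 1.000], [0.000, 3.500, 0.000], [-12.000, 0.000, 1.000]] (det J = 52.500).
Solving J·Δ = −F gives Δ = (-0.810, 0.071, -1.214).
Then the next iterate is (u, v, w)₁ = (1.190, -0.929, -0.714).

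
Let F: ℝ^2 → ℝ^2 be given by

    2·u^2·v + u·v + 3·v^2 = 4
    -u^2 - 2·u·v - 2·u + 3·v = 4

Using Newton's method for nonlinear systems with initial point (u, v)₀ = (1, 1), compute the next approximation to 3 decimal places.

At (1, 1): F = (2.000, -6.000).
Jacobian J = [[4·u·v + v, 2·u^2 + u + 6·v], [-2·u - 2·v - 2, -2·u + 3]].
At the point, J = [[5.000, 9.000], [-6.000, 1.000]] (det J = 59.000).
Solving J·Δ = −F gives Δ = (-0.949, 0.305).
Then the next iterate is (u, v)₁ = (0.051, 1.305).

(0.051, 1.305)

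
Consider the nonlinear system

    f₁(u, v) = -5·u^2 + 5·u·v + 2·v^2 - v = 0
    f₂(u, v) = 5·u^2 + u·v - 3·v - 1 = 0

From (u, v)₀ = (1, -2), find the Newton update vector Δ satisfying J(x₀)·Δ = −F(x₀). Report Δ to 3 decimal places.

(-0.583, 1.667)

At (1, -2): F = (-5.000, 8.000).
Jacobian J = [[-10·u + 5·v, 5·u + 4·v - 1], [10·u + v, u - 3]].
At the point, J = [[-20.000, -4.000], [8.000, -2.000]] (det J = 72.000).
Solving J·Δ = −F gives Δ = (-0.583, 1.667).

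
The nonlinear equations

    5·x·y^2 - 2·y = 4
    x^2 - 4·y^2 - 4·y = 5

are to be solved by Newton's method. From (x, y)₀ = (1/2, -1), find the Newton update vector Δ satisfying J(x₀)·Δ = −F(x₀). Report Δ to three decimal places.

At (1/2, -1): F = (0.500, -4.750).
Jacobian J = [[5·y^2, 10·x·y - 2], [2·x, -8·y - 4]].
At the point, J = [[5.000, -7.000], [1.000, 4.000]] (det J = 27.000).
Solving J·Δ = −F gives Δ = (1.157, 0.898).

(1.157, 0.898)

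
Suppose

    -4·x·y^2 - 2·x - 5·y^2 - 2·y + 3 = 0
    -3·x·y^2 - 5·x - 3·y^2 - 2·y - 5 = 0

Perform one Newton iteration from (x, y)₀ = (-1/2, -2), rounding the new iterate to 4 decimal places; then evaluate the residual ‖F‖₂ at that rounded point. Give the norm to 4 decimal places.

0.7524

At (-1/2, -2): F = (-4.0000, -4.5000).
Jacobian J = [[-4·y^2 - 2, -8·x·y - 10·y - 2], [-3·y^2 - 5, -6·x·y - 6·y - 2]].
At the point, J = [[-18.0000, 10.0000], [-17.0000, 4.0000]] (det J = 98.0000).
Solving J·Δ = −F gives Δ = (-0.2959, -0.1327).
Then the next iterate is (x, y)₁ = (-0.7959, -2.1327).
Re-evaluating at (-0.7959, -2.1327): F = (0.595469, 0.459909), so ‖F‖₂ = 0.7524.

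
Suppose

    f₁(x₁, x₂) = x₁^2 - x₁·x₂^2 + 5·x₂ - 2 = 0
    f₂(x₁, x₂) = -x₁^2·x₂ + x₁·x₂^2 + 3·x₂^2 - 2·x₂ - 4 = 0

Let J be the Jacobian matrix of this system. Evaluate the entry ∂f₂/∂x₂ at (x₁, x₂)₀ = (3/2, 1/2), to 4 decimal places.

0.2500

∂f₂/∂x₂ = -x₁^2 + 2·x₁·x₂ + 6·x₂ - 2.
At (3/2, 1/2) this is 0.2500.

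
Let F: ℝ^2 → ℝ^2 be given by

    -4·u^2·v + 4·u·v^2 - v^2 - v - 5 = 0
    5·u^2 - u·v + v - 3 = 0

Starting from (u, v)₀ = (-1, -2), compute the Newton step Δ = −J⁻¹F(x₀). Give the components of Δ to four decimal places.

(0.0000, 1.0000)

At (-1, -2): F = (-15.0000, -2.0000).
Jacobian J = [[-8·u·v + 4·v^2, -4·u^2 + 8·u·v - 2·v - 1], [10·u - v, -u + 1]].
At the point, J = [[0.0000, 15.0000], [-8.0000, 2.0000]] (det J = 120.0000).
Solving J·Δ = −F gives Δ = (0.0000, 1.0000).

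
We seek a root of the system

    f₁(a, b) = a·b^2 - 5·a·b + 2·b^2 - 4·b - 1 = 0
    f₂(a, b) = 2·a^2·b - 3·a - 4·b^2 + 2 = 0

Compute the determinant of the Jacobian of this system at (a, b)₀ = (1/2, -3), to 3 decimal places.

394.500

J = [[b^2 - 5·b, 2·a·b - 5·a + 4·b - 4], [4·a·b - 3, 2·a^2 - 8·b]].
At the point, J = [[24.000, -21.500], [-9.000, 24.500]].
det J = 394.500.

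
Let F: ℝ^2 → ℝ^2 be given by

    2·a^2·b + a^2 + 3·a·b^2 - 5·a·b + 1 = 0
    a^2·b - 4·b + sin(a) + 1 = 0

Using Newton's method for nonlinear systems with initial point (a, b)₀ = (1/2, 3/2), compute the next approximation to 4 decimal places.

At (1/2, 3/2): F = (1.6250, -4.145574).
Jacobian J = [[4·a·b + 2·a + 3·b^2 - 5·b, 2·a^2 + 6·a·b - 5·a], [2·a·b + cos(a), a^2 - 4]].
At the point, J = [[3.2500, 2.5000], [2.377583, -3.7500]] (det J = -18.131456).
Solving J·Δ = −F gives Δ = (0.2355, -0.9562).
Then the next iterate is (a, b)₁ = (0.7355, 0.5438).

(0.7355, 0.5438)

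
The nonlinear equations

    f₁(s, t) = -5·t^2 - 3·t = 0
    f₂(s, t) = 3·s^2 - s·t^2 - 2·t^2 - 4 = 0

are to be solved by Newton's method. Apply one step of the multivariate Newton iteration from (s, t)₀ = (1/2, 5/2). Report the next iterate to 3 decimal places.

(0.015, 1.116)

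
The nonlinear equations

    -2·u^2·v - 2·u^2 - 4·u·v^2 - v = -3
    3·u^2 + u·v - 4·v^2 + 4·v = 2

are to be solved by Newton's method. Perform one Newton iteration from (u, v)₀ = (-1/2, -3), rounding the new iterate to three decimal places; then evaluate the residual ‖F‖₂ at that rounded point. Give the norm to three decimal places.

14.133

At (-1/2, -3): F = (25.000, -47.750).
Jacobian J = [[-4·u·v - 4·u - 4·v^2, -2·u^2 - 8·u·v - 1], [6·u + v, u - 8·v + 4]].
At the point, J = [[-40.000, -13.500], [-6.000, 27.500]] (det J = -1181.000).
Solving J·Δ = −F gives Δ = (0.036, 1.744).
Then the next iterate is (u, v)₁ = (-0.464, -1.256).
Re-evaluating at (-0.464, -1.256): F = (7.29414, -12.10547), so ‖F‖₂ = 14.133.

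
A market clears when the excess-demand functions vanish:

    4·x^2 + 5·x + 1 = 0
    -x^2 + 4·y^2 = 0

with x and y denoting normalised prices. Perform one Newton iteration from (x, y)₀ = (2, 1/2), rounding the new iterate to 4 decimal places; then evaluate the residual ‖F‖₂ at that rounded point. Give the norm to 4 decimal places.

6.6317

At (2, 1/2): F = (27.0000, -3.0000).
Jacobian J = [[8·x + 5, 0], [-2·x, 8·y]].
At the point, J = [[21.0000, 0.0000], [-4.0000, 4.0000]] (det J = 84.0000).
Solving J·Δ = −F gives Δ = (-1.2857, -0.5357).
Then the next iterate is (x, y)₁ = (0.7143, -0.0357).
Re-evaluating at (0.7143, -0.0357): F = (6.612398, -0.505127), so ‖F‖₂ = 6.6317.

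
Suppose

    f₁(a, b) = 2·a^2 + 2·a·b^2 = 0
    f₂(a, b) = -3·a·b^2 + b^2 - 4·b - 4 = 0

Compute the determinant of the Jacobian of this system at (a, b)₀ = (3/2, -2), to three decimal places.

J = [[4·a + 2·b^2, 4·a·b], [-3·b^2, -6·a·b + 2·b - 4]].
At the point, J = [[14.000, -12.000], [-12.000, 10.000]].
det J = -4.000.

-4.000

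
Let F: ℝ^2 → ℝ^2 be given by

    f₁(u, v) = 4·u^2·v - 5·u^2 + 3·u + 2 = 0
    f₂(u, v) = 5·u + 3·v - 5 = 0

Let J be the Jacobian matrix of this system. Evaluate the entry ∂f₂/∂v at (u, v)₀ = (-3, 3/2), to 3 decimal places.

3.000

∂f₂/∂v = 3.
At (-3, 3/2) this is 3.000.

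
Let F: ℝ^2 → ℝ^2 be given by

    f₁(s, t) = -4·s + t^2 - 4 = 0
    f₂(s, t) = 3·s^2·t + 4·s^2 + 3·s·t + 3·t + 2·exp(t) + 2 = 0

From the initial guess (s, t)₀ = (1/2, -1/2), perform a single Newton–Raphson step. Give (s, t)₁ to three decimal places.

(-0.931, -0.524)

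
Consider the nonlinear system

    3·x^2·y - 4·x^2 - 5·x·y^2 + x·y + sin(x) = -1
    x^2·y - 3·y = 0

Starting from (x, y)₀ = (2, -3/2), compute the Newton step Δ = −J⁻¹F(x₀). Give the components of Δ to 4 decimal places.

(-0.0388, 1.2673)

At (2, -3/2): F = (-57.590703, -1.5000).
Jacobian J = [[6·x·y - 8·x - 5·y^2 + y + cos(x), 3·x^2 - 10·x·y + x], [2·x·y, x^2 - 3]].
At the point, J = [[-47.166147, 44.0000], [-6.0000, 1.0000]] (det J = 216.833853).
Solving J·Δ = −F gives Δ = (-0.0388, 1.2673).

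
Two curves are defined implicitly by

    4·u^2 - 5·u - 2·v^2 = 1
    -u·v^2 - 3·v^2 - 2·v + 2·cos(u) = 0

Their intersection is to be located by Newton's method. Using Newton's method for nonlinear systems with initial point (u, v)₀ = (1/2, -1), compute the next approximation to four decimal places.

(8.7953, 2.1988)

At (1/2, -1): F = (-4.5000, 0.255165).
Jacobian J = [[8·u - 5, -4·v], [-v^2 - 2·sin(u), -2·u·v - 6·v - 2]].
At the point, J = [[-1.0000, 4.0000], [-1.958851, 5.0000]] (det J = 2.835404).
Solving J·Δ = −F gives Δ = (8.2953, 3.1988).
Then the next iterate is (u, v)₁ = (8.7953, 2.1988).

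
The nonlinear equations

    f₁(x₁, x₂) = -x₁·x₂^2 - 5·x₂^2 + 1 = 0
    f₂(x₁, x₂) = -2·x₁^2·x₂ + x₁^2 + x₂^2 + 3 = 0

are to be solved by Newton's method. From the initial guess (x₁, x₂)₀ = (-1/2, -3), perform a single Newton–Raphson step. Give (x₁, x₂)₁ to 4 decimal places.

At (-1/2, -3): F = (-39.5000, 13.7500).
Jacobian J = [[-x₂^2, -2·x₁·x₂ - 10·x₂], [-4·x₁·x₂ + 2·x₁, -2·x₁^2 + 2·x₂]].
At the point, J = [[-9.0000, 27.0000], [-7.0000, -6.5000]] (det J = 247.5000).
Solving J·Δ = −F gives Δ = (0.4626, 1.6172).
Then the next iterate is (x₁, x₂)₁ = (-0.0374, -1.3828).

(-0.0374, -1.3828)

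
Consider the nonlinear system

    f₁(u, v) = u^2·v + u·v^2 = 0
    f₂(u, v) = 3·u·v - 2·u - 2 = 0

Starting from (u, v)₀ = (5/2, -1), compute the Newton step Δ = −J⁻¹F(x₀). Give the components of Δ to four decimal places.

At (5/2, -1): F = (-3.7500, -14.5000).
Jacobian J = [[2·u·v + v^2, u^2 + 2·u·v], [3·v - 2, 3·u]].
At the point, J = [[-4.0000, 1.2500], [-5.0000, 7.5000]] (det J = -23.7500).
Solving J·Δ = −F gives Δ = (-0.4211, 1.6526).

(-0.4211, 1.6526)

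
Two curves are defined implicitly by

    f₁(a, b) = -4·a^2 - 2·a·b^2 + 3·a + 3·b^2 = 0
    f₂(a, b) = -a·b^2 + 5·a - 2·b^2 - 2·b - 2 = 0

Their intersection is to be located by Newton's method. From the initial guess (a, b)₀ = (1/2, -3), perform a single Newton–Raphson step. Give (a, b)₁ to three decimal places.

At (1/2, -3): F = (18.500, -16.000).
Jacobian J = [[-8·a - 2·b^2 + 3, -4·a·b + 6·b], [-b^2 + 5, -2·a·b - 4·b - 2]].
At the point, J = [[-19.000, -12.000], [-4.000, 13.000]] (det J = -295.000).
Solving J·Δ = −F gives Δ = (0.164, 1.281).
Then the next iterate is (a, b)₁ = (0.664, -1.719).

(0.664, -1.719)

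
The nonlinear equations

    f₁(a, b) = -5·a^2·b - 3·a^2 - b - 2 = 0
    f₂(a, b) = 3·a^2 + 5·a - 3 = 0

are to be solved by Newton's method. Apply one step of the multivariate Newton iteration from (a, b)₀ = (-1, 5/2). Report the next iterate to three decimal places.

(-6.000, -26.667)

At (-1, 5/2): F = (-20.000, -5.000).
Jacobian J = [[-10·a·b - 6·a, -5·a^2 - 1], [6·a + 5, 0]].
At the point, J = [[31.000, -6.000], [-1.000, 0.000]] (det J = -6.000).
Solving J·Δ = −F gives Δ = (-5.000, -29.167).
Then the next iterate is (a, b)₁ = (-6.000, -26.667).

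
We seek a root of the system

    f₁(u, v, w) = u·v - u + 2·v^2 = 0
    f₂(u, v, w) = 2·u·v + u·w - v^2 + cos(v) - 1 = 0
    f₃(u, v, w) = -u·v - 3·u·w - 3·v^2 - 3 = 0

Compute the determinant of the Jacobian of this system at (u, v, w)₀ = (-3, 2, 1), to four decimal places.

-275.1837

J = [[v - 1, u + 4·v, 0], [2·v + w, 2·u - 2·v - sin(v), u], [-v - 3·w, -u - 6·v, -3·u]].
At the point, J = [[1.0000, 5.0000, 0.0000], [5.0000, -10.909297, -3.0000], [-5.0000, -9.0000, 9.0000]].
det J = -275.1837.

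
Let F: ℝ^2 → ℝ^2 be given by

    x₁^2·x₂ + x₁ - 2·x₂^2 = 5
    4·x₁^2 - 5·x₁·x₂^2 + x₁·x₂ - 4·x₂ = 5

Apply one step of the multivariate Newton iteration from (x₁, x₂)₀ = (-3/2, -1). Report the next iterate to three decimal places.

(-5.242, 3.115)

At (-3/2, -1): F = (-10.750, 17.000).
Jacobian J = [[2·x₁·x₂ + 1, x₁^2 - 4·x₂], [8·x₁ - 5·x₂^2 + x₂, -10·x₁·x₂ + x₁ - 4]].
At the point, J = [[4.000, 6.250], [-18.000, -20.500]] (det J = 30.500).
Solving J·Δ = −F gives Δ = (-3.742, 4.115).
Then the next iterate is (x₁, x₂)₁ = (-5.242, 3.115).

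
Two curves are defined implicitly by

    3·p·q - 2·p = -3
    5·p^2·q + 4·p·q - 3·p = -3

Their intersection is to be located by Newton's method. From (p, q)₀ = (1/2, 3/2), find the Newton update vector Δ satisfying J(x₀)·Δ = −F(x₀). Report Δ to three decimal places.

At (1/2, 3/2): F = (4.250, 6.375).
Jacobian J = [[3·q - 2, 3·p], [10·p·q + 4·q - 3, 5·p^2 + 4·p]].
At the point, J = [[2.500, 1.500], [10.500, 3.250]] (det J = -7.625).
Solving J·Δ = −F gives Δ = (0.557, -3.762).

(0.557, -3.762)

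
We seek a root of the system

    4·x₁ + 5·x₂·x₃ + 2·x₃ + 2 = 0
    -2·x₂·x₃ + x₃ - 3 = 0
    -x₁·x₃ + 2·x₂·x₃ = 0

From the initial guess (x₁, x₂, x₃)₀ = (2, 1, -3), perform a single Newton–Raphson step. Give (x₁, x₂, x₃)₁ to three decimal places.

At (2, 1, -3): F = (-11.000, 0.000, 0.000).
Jacobian J = [[4, 5·x₃, 5·x₂ + 2], [0, -2·x₃, -2·x₂ + 1], [-x₃, 2·x₃, -x₁ + 2·x₂]].
At the point, J = [[4.000, -15.000, 7.000], [0.000, 6.000, -1.000], [3.000, -6.000, 0.000]] (det J = -105.000).
Solving J·Δ = −F gives Δ = (0.629, 0.314, 1.886).
Then the next iterate is (x₁, x₂, x₃)₁ = (2.629, 1.314, -1.114).

(2.629, 1.314, -1.114)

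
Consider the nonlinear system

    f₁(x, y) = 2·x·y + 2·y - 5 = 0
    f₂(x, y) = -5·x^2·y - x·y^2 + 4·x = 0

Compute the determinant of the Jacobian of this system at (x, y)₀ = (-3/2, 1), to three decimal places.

1.500

J = [[2·y, 2·x + 2], [-10·x·y - y^2 + 4, -5·x^2 - 2·x·y]].
At the point, J = [[2.000, -1.000], [18.000, -8.250]].
det J = 1.500.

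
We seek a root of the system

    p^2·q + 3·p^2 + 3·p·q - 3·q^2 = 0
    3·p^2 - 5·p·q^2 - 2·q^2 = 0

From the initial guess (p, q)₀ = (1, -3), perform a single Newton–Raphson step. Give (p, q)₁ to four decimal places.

(1.4000, -1.2000)

At (1, -3): F = (-36.0000, -60.0000).
Jacobian J = [[2·p·q + 6·p + 3·q, p^2 + 3·p - 6·q], [6·p - 5·q^2, -10·p·q - 4·q]].
At the point, J = [[-9.0000, 22.0000], [-39.0000, 42.0000]] (det J = 480.0000).
Solving J·Δ = −F gives Δ = (0.4000, 1.8000).
Then the next iterate is (p, q)₁ = (1.4000, -1.2000).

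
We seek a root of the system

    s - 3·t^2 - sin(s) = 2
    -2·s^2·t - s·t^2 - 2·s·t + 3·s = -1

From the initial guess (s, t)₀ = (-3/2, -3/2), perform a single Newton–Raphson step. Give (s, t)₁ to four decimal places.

At (-3/2, -3/2): F = (-9.252505, 2.1250).
Jacobian J = [[-cos(s) + 1, -6·t], [-4·s·t - t^2 - 2·t + 3, -2·s^2 - 2·s·t - 2·s]].
At the point, J = [[0.929263, 9.0000], [-5.2500, -6.0000]] (det J = 41.674423).
Solving J·Δ = −F gives Δ = (-0.8732, 1.1182).
Then the next iterate is (s, t)₁ = (-2.3732, -0.3818).

(-2.3732, -0.3818)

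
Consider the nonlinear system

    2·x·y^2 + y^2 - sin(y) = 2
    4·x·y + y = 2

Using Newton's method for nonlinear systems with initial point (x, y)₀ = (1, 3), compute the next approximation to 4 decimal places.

(0.1110, 2.5336)

At (1, 3): F = (24.858880, 13.0000).
Jacobian J = [[2·y^2, 4·x·y + 2·y - cos(y)], [4·y, 4·x + 1]].
At the point, J = [[18.0000, 18.989992], [12.0000, 5.0000]] (det J = -137.879910).
Solving J·Δ = −F gives Δ = (-0.8890, -0.4664).
Then the next iterate is (x, y)₁ = (0.1110, 2.5336).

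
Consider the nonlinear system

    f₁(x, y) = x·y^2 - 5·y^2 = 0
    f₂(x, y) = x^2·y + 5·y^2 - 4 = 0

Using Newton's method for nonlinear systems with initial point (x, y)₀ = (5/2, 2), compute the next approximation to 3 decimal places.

(2.390, 0.956)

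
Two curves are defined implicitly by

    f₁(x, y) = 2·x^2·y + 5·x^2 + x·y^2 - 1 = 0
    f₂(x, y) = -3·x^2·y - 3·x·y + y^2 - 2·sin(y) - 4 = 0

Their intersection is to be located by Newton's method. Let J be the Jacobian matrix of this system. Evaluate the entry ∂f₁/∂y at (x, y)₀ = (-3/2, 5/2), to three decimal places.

-3.000

∂f₁/∂y = 2·x^2 + 2·x·y.
At (-3/2, 5/2) this is -3.000.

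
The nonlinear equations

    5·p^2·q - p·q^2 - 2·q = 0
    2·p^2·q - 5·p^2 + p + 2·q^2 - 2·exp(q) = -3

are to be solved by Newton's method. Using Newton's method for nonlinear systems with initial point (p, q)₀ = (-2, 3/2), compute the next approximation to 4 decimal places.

(-0.8538, 1.7278)

At (-2, 3/2): F = (31.5000, -11.463378).
Jacobian J = [[10·p·q - q^2, 5·p^2 - 2·p·q - 2], [4·p·q - 10·p + 1, 2·p^2 + 4·q - 2·exp(q)]].
At the point, J = [[-32.2500, 24.0000], [9.0000, 5.036622]] (det J = -378.431055).
Solving J·Δ = −F gives Δ = (1.1462, 0.2278).
Then the next iterate is (p, q)₁ = (-0.8538, 1.7278).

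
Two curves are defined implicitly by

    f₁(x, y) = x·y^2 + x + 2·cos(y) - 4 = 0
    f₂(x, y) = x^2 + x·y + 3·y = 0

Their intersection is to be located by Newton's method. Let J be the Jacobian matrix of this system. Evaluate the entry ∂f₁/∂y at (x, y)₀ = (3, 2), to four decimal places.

10.1814

∂f₁/∂y = 2·x·y - 2·sin(y).
At (3, 2) this is 10.1814.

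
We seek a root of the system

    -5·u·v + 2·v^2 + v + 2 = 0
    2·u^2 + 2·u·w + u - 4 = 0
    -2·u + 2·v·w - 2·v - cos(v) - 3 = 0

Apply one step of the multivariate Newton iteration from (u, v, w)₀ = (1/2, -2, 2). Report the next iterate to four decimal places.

At (1/2, -2, 2): F = (13.0000, -1.0000, -7.583853).
Jacobian J = [[-5·v, -5·u + 4·v + 1, 0], [4·u + 2·w + 1, 0, 2·u], [-2, 2·w + sin(v) - 2, 2·v]].
At the point, J = [[10.0000, -9.5000, 0.0000], [7.0000, 0.0000, 1.0000], [-2.0000, 1.090703, -4.0000]] (det J = -257.907026).
Solving J·Δ = −F gives Δ = (0.3717, 1.7597, -1.6020).
Then the next iterate is (u, v, w)₁ = (0.8717, -0.2403, 0.3980).

(0.8717, -0.2403, 0.3980)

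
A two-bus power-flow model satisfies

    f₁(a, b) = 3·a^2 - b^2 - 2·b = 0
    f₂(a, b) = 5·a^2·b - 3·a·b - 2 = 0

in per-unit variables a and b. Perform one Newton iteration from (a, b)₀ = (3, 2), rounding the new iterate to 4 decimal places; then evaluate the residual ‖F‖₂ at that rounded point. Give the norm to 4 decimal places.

At (3, 2): F = (19.0000, 70.0000).
Jacobian J = [[6·a, -2·b - 2], [10·a·b - 3·b, 5·a^2 - 3·a]].
At the point, J = [[18.0000, -6.0000], [54.0000, 36.0000]] (det J = 972.0000).
Solving J·Δ = −F gives Δ = (-1.1358, -0.2407).
Then the next iterate is (a, b)₁ = (1.8642, 1.7593).
Re-evaluating at (1.8642, 1.7593): F = (3.811988, 18.730902), so ‖F‖₂ = 19.1149.

19.1149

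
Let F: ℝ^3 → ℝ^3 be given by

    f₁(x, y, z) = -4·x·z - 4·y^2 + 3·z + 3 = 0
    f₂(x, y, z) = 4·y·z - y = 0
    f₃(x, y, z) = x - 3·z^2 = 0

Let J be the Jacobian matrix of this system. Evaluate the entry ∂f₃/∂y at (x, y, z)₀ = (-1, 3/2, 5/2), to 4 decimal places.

∂f₃/∂y = 0.
At (-1, 3/2, 5/2) this is 0.0000.

0.0000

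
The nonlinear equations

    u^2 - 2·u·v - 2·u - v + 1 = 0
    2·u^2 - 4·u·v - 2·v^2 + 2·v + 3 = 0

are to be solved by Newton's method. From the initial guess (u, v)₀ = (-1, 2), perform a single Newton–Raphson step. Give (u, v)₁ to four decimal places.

(-0.2500, 2.0000)

At (-1, 2): F = (6.0000, 9.0000).
Jacobian J = [[2·u - 2·v - 2, -2·u - 1], [4·u - 4·v, -4·u - 4·v + 2]].
At the point, J = [[-8.0000, 1.0000], [-12.0000, -2.0000]] (det J = 28.0000).
Solving J·Δ = −F gives Δ = (0.7500, 0.0000).
Then the next iterate is (u, v)₁ = (-0.2500, 2.0000).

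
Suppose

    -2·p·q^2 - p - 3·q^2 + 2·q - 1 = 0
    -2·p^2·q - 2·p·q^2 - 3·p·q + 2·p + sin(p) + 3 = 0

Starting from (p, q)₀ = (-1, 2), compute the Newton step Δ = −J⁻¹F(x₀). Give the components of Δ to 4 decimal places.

(0.2311, -1.0399)

At (-1, 2): F = (0.0000, 10.158529).
Jacobian J = [[-2·q^2 - 1, -4·p·q - 6·q + 2], [-4·p·q - 2·q^2 - 3·q + cos(p) + 2, -2·p^2 - 4·p·q - 3·p]].
At the point, J = [[-9.0000, -2.0000], [-3.459698, 9.0000]] (det J = -87.919395).
Solving J·Δ = −F gives Δ = (0.2311, -1.0399).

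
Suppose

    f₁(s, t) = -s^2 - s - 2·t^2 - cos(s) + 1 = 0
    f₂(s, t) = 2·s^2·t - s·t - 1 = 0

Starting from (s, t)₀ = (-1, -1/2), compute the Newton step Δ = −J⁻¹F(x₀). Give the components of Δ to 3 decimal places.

(1.078, -0.065)

At (-1, -1/2): F = (-0.04030, -2.500).
Jacobian J = [[-2·s + sin(s) - 1, -4·t], [4·s·t - t, 2·s^2 - s]].
At the point, J = [[0.15853, 2.000], [2.500, 3.000]] (det J = -4.52441).
Solving J·Δ = −F gives Δ = (1.078, -0.065).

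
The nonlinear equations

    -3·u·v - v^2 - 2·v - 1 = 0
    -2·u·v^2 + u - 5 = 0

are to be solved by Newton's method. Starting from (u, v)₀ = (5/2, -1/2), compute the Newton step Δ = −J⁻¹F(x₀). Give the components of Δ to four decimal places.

At (5/2, -1/2): F = (3.5000, -3.7500).
Jacobian J = [[-3·v, -3·u - 2·v - 2], [-2·v^2 + 1, -4·u·v]].
At the point, J = [[1.5000, -8.5000], [0.5000, 5.0000]] (det J = 11.7500).
Solving J·Δ = −F gives Δ = (1.2234, 0.6277).

(1.2234, 0.6277)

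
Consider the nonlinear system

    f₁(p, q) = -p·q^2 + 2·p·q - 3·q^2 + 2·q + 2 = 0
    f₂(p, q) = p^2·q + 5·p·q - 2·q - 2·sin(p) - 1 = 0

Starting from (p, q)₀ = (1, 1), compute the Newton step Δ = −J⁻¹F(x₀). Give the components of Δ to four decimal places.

(-0.4794, 0.3802)

At (1, 1): F = (2.0000, 1.317058).
Jacobian J = [[-q^2 + 2·q, -2·p·q + 2·p - 6·q + 2], [2·p·q + 5·q - 2·cos(p), p^2 + 5·p - 2]].
At the point, J = [[1.0000, -4.0000], [5.919395, 4.0000]] (det J = 27.677582).
Solving J·Δ = −F gives Δ = (-0.4794, 0.3802).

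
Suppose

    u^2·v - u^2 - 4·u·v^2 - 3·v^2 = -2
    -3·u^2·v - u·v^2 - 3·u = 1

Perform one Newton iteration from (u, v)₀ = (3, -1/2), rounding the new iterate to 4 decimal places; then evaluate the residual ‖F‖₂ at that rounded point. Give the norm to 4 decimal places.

2.2257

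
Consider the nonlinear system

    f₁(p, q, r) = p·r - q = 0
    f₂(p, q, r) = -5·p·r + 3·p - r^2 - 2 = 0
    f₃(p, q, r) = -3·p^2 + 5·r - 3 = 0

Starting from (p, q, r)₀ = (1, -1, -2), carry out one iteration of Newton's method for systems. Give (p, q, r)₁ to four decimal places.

(0.6780, 1.4576, 0.8136)

At (1, -1, -2): F = (-1.0000, 7.0000, -16.0000).
Jacobian J = [[r, -1, p], [-5·r + 3, 0, -5·p - 2·r], [-6·p, 0, 5]].
At the point, J = [[-2.0000, -1.0000, 1.0000], [13.0000, 0.0000, -1.0000], [-6.0000, 0.0000, 5.0000]] (det J = 59.0000).
Solving J·Δ = −F gives Δ = (-0.3220, 2.4576, 2.8136).
Then the next iterate is (p, q, r)₁ = (0.6780, 1.4576, 0.8136).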